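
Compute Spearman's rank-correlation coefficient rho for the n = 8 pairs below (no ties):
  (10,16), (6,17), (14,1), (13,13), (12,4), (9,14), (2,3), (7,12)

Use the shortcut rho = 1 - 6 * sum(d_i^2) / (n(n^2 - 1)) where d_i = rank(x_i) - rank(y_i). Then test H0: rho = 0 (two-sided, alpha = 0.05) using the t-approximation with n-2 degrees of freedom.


Step 1: Rank x and y separately (midranks; no ties here).
rank(x): 10->5, 6->2, 14->8, 13->7, 12->6, 9->4, 2->1, 7->3
rank(y): 16->7, 17->8, 1->1, 13->5, 4->3, 14->6, 3->2, 12->4
Step 2: d_i = R_x(i) - R_y(i); compute d_i^2.
  (5-7)^2=4, (2-8)^2=36, (8-1)^2=49, (7-5)^2=4, (6-3)^2=9, (4-6)^2=4, (1-2)^2=1, (3-4)^2=1
sum(d^2) = 108.
Step 3: rho = 1 - 6*108 / (8*(8^2 - 1)) = 1 - 648/504 = -0.285714.
Step 4: Under H0, t = rho * sqrt((n-2)/(1-rho^2)) = -0.7303 ~ t(6).
Step 5: Two-sided p-value from the t-distribution with 6 df = 0.492726.
Step 6: alpha = 0.05. fail to reject H0.

rho = -0.2857, p = 0.492726, fail to reject H0 at alpha = 0.05.


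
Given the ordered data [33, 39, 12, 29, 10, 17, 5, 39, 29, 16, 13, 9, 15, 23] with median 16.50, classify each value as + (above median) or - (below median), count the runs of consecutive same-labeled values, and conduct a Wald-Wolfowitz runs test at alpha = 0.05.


Step 1: Compute median = 16.50; label A = above, B = below.
Labels in order: AABABABAABBBBA  (n_A = 7, n_B = 7)
Step 2: Count runs R = 9.
Step 3: Under H0 (random ordering), E[R] = 2*n_A*n_B/(n_A+n_B) + 1 = 2*7*7/14 + 1 = 8.0000.
        Var[R] = 2*n_A*n_B*(2*n_A*n_B - n_A - n_B) / ((n_A+n_B)^2 * (n_A+n_B-1)) = 8232/2548 = 3.2308.
        SD[R] = 1.7974.
Step 4: Continuity-corrected z = (R - 0.5 - E[R]) / SD[R] = (9 - 0.5 - 8.0000) / 1.7974 = 0.2782.
Step 5: Two-sided p-value via normal approximation = 2*(1 - Phi(|z|)) = 0.780879.
Step 6: alpha = 0.05. fail to reject H0.

R = 9, z = 0.2782, p = 0.780879, fail to reject H0.


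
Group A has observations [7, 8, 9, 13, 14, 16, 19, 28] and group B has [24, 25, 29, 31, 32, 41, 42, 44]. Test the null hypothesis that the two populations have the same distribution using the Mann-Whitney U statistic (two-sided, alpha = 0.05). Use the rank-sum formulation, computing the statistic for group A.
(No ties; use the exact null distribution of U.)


Step 1: Combine and sort all 16 observations; assign midranks.
sorted (value, group): (7,X), (8,X), (9,X), (13,X), (14,X), (16,X), (19,X), (24,Y), (25,Y), (28,X), (29,Y), (31,Y), (32,Y), (41,Y), (42,Y), (44,Y)
ranks: 7->1, 8->2, 9->3, 13->4, 14->5, 16->6, 19->7, 24->8, 25->9, 28->10, 29->11, 31->12, 32->13, 41->14, 42->15, 44->16
Step 2: Rank sum for X: R1 = 1 + 2 + 3 + 4 + 5 + 6 + 7 + 10 = 38.
Step 3: U_X = R1 - n1(n1+1)/2 = 38 - 8*9/2 = 38 - 36 = 2.
       U_Y = n1*n2 - U_X = 64 - 2 = 62.
Step 4: No ties, so the exact null distribution of U (based on enumerating the C(16,8) = 12870 equally likely rank assignments) gives the two-sided p-value.
Step 5: p-value = 0.000622; compare to alpha = 0.05. reject H0.

U_X = 2, p = 0.000622, reject H0 at alpha = 0.05.


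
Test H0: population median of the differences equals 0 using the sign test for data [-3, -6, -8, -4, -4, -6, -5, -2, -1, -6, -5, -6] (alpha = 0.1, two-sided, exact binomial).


Step 1: Discard zero differences. Original n = 12; n_eff = number of nonzero differences = 12.
Nonzero differences (with sign): -3, -6, -8, -4, -4, -6, -5, -2, -1, -6, -5, -6
Step 2: Count signs: positive = 0, negative = 12.
Step 3: Under H0: P(positive) = 0.5, so the number of positives S ~ Bin(12, 0.5).
Step 4: Two-sided exact p-value = sum of Bin(12,0.5) probabilities at or below the observed probability = 0.000488.
Step 5: alpha = 0.1. reject H0.

n_eff = 12, pos = 0, neg = 12, p = 0.000488, reject H0.


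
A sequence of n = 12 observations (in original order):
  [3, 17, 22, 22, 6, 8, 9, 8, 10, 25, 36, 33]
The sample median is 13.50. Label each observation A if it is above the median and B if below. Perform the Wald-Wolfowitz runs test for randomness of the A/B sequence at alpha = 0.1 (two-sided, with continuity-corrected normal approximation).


Step 1: Compute median = 13.50; label A = above, B = below.
Labels in order: BAAABBBBBAAA  (n_A = 6, n_B = 6)
Step 2: Count runs R = 4.
Step 3: Under H0 (random ordering), E[R] = 2*n_A*n_B/(n_A+n_B) + 1 = 2*6*6/12 + 1 = 7.0000.
        Var[R] = 2*n_A*n_B*(2*n_A*n_B - n_A - n_B) / ((n_A+n_B)^2 * (n_A+n_B-1)) = 4320/1584 = 2.7273.
        SD[R] = 1.6514.
Step 4: Continuity-corrected z = (R + 0.5 - E[R]) / SD[R] = (4 + 0.5 - 7.0000) / 1.6514 = -1.5138.
Step 5: Two-sided p-value via normal approximation = 2*(1 - Phi(|z|)) = 0.130070.
Step 6: alpha = 0.1. fail to reject H0.

R = 4, z = -1.5138, p = 0.130070, fail to reject H0.


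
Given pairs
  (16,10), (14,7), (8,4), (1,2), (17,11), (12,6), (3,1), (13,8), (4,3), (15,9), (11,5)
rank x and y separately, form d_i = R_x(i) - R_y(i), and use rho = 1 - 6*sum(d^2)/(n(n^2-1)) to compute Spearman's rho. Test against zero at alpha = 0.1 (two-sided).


Step 1: Rank x and y separately (midranks; no ties here).
rank(x): 16->10, 14->8, 8->4, 1->1, 17->11, 12->6, 3->2, 13->7, 4->3, 15->9, 11->5
rank(y): 10->10, 7->7, 4->4, 2->2, 11->11, 6->6, 1->1, 8->8, 3->3, 9->9, 5->5
Step 2: d_i = R_x(i) - R_y(i); compute d_i^2.
  (10-10)^2=0, (8-7)^2=1, (4-4)^2=0, (1-2)^2=1, (11-11)^2=0, (6-6)^2=0, (2-1)^2=1, (7-8)^2=1, (3-3)^2=0, (9-9)^2=0, (5-5)^2=0
sum(d^2) = 4.
Step 3: rho = 1 - 6*4 / (11*(11^2 - 1)) = 1 - 24/1320 = 0.981818.
Step 4: Under H0, t = rho * sqrt((n-2)/(1-rho^2)) = 15.5168 ~ t(9).
Step 5: Two-sided p-value from the t-distribution with 9 df = 0.000000.
Step 6: alpha = 0.1. reject H0.

rho = 0.9818, p = 0.000000, reject H0 at alpha = 0.1.


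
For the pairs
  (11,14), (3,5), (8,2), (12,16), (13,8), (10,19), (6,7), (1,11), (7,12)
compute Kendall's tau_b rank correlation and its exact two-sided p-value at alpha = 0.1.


Step 1: Enumerate the 36 unordered pairs (i,j) with i<j and classify each by sign(x_j-x_i) * sign(y_j-y_i).
  (1,2):dx=-8,dy=-9->C; (1,3):dx=-3,dy=-12->C; (1,4):dx=+1,dy=+2->C; (1,5):dx=+2,dy=-6->D
  (1,6):dx=-1,dy=+5->D; (1,7):dx=-5,dy=-7->C; (1,8):dx=-10,dy=-3->C; (1,9):dx=-4,dy=-2->C
  (2,3):dx=+5,dy=-3->D; (2,4):dx=+9,dy=+11->C; (2,5):dx=+10,dy=+3->C; (2,6):dx=+7,dy=+14->C
  (2,7):dx=+3,dy=+2->C; (2,8):dx=-2,dy=+6->D; (2,9):dx=+4,dy=+7->C; (3,4):dx=+4,dy=+14->C
  (3,5):dx=+5,dy=+6->C; (3,6):dx=+2,dy=+17->C; (3,7):dx=-2,dy=+5->D; (3,8):dx=-7,dy=+9->D
  (3,9):dx=-1,dy=+10->D; (4,5):dx=+1,dy=-8->D; (4,6):dx=-2,dy=+3->D; (4,7):dx=-6,dy=-9->C
  (4,8):dx=-11,dy=-5->C; (4,9):dx=-5,dy=-4->C; (5,6):dx=-3,dy=+11->D; (5,7):dx=-7,dy=-1->C
  (5,8):dx=-12,dy=+3->D; (5,9):dx=-6,dy=+4->D; (6,7):dx=-4,dy=-12->C; (6,8):dx=-9,dy=-8->C
  (6,9):dx=-3,dy=-7->C; (7,8):dx=-5,dy=+4->D; (7,9):dx=+1,dy=+5->C; (8,9):dx=+6,dy=+1->C
Step 2: C = 23, D = 13, total pairs = 36.
Step 3: tau = (C - D)/(n(n-1)/2) = (23 - 13)/36 = 0.277778.
Step 4: Exact two-sided p-value (enumerate n! = 362880 permutations of y under H0): p = 0.358488.
Step 5: alpha = 0.1. fail to reject H0.

tau_b = 0.2778 (C=23, D=13), p = 0.358488, fail to reject H0.


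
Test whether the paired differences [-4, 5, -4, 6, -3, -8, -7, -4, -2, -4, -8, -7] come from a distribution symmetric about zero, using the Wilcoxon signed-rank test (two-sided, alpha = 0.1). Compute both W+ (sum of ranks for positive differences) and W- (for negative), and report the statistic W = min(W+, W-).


Step 1: Drop any zero differences (none here) and take |d_i|.
|d| = [4, 5, 4, 6, 3, 8, 7, 4, 2, 4, 8, 7]
Step 2: Midrank |d_i| (ties get averaged ranks).
ranks: |4|->4.5, |5|->7, |4|->4.5, |6|->8, |3|->2, |8|->11.5, |7|->9.5, |4|->4.5, |2|->1, |4|->4.5, |8|->11.5, |7|->9.5
Step 3: Attach original signs; sum ranks with positive sign and with negative sign.
W+ = 7 + 8 = 15
W- = 4.5 + 4.5 + 2 + 11.5 + 9.5 + 4.5 + 1 + 4.5 + 11.5 + 9.5 = 63
(Check: W+ + W- = 78 should equal n(n+1)/2 = 78.)
Step 4: Test statistic W = min(W+, W-) = 15.
Step 5: Ties in |d|, so use the tie-corrected normal approximation.
        E[W] = n(n+1)/4 = 12*13/4 = 39.
        Tie groups: |d|=4 (t=4), |d|=7 (t=2), |d|=8 (t=2); sum(t^3 - t) = 72.
        Var[W] = n(n+1)(2n+1)/24 - sum(t^3-t)/48 = 3900/24 - 72/48 = 161.
        z = (W - E[W]) / sqrt(Var[W]) = (15 - 39) / 12.6886 = -1.8915.
        Two-sided p = 2*Phi(z) = 0.058562.
Step 6: alpha = 0.1. reject H0.

W+ = 15, W- = 63, W = min = 15, p = 0.058562, reject H0.


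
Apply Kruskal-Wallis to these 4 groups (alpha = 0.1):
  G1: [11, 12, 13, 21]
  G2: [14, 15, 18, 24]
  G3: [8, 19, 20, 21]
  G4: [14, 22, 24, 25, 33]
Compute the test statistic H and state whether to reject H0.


Step 1: Combine all N = 17 observations and assign midranks.
sorted (value, group, rank): (8,G3,1), (11,G1,2), (12,G1,3), (13,G1,4), (14,G2,5.5), (14,G4,5.5), (15,G2,7), (18,G2,8), (19,G3,9), (20,G3,10), (21,G1,11.5), (21,G3,11.5), (22,G4,13), (24,G2,14.5), (24,G4,14.5), (25,G4,16), (33,G4,17)
Step 2: Sum ranks within each group.
R_1 = 20.5 (n_1 = 4)
R_2 = 35 (n_2 = 4)
R_3 = 31.5 (n_3 = 4)
R_4 = 66 (n_4 = 5)
Step 3: H = 12/(N(N+1)) * sum(R_i^2/n_i) - 3(N+1)
     = 12/(17*18) * (20.5^2/4 + 35^2/4 + 31.5^2/4 + 66^2/5) - 3*18
     = 0.039216 * 1530.58 - 54
     = 6.022549.
Step 4: Ties present; correction factor C = 1 - 18/(17^3 - 17) = 0.996324. Corrected H = 6.022549 / 0.996324 = 6.044772.
Step 5: Under H0, H ~ chi^2(3); p-value = 0.109452.
Step 6: alpha = 0.1. fail to reject H0.

H = 6.0448, df = 3, p = 0.109452, fail to reject H0.


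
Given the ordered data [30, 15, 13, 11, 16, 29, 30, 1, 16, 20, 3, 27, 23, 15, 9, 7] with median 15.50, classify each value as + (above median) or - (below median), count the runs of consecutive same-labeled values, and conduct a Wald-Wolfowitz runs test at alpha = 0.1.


Step 1: Compute median = 15.50; label A = above, B = below.
Labels in order: ABBBAAABAABAABBB  (n_A = 8, n_B = 8)
Step 2: Count runs R = 8.
Step 3: Under H0 (random ordering), E[R] = 2*n_A*n_B/(n_A+n_B) + 1 = 2*8*8/16 + 1 = 9.0000.
        Var[R] = 2*n_A*n_B*(2*n_A*n_B - n_A - n_B) / ((n_A+n_B)^2 * (n_A+n_B-1)) = 14336/3840 = 3.7333.
        SD[R] = 1.9322.
Step 4: Continuity-corrected z = (R + 0.5 - E[R]) / SD[R] = (8 + 0.5 - 9.0000) / 1.9322 = -0.2588.
Step 5: Two-sided p-value via normal approximation = 2*(1 - Phi(|z|)) = 0.795809.
Step 6: alpha = 0.1. fail to reject H0.

R = 8, z = -0.2588, p = 0.795809, fail to reject H0.


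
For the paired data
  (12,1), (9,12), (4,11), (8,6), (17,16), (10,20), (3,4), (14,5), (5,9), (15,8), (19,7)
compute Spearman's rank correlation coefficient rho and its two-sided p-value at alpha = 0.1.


Step 1: Rank x and y separately (midranks; no ties here).
rank(x): 12->7, 9->5, 4->2, 8->4, 17->10, 10->6, 3->1, 14->8, 5->3, 15->9, 19->11
rank(y): 1->1, 12->9, 11->8, 6->4, 16->10, 20->11, 4->2, 5->3, 9->7, 8->6, 7->5
Step 2: d_i = R_x(i) - R_y(i); compute d_i^2.
  (7-1)^2=36, (5-9)^2=16, (2-8)^2=36, (4-4)^2=0, (10-10)^2=0, (6-11)^2=25, (1-2)^2=1, (8-3)^2=25, (3-7)^2=16, (9-6)^2=9, (11-5)^2=36
sum(d^2) = 200.
Step 3: rho = 1 - 6*200 / (11*(11^2 - 1)) = 1 - 1200/1320 = 0.090909.
Step 4: Under H0, t = rho * sqrt((n-2)/(1-rho^2)) = 0.2739 ~ t(9).
Step 5: Two-sided p-value from the t-distribution with 9 df = 0.790373.
Step 6: alpha = 0.1. fail to reject H0.

rho = 0.0909, p = 0.790373, fail to reject H0 at alpha = 0.1.


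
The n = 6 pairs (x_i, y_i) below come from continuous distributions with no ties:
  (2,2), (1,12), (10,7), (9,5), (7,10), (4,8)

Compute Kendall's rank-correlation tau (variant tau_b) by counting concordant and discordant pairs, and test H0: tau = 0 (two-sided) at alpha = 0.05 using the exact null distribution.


Step 1: Enumerate the 15 unordered pairs (i,j) with i<j and classify each by sign(x_j-x_i) * sign(y_j-y_i).
  (1,2):dx=-1,dy=+10->D; (1,3):dx=+8,dy=+5->C; (1,4):dx=+7,dy=+3->C; (1,5):dx=+5,dy=+8->C
  (1,6):dx=+2,dy=+6->C; (2,3):dx=+9,dy=-5->D; (2,4):dx=+8,dy=-7->D; (2,5):dx=+6,dy=-2->D
  (2,6):dx=+3,dy=-4->D; (3,4):dx=-1,dy=-2->C; (3,5):dx=-3,dy=+3->D; (3,6):dx=-6,dy=+1->D
  (4,5):dx=-2,dy=+5->D; (4,6):dx=-5,dy=+3->D; (5,6):dx=-3,dy=-2->C
Step 2: C = 6, D = 9, total pairs = 15.
Step 3: tau = (C - D)/(n(n-1)/2) = (6 - 9)/15 = -0.200000.
Step 4: Exact two-sided p-value (enumerate n! = 720 permutations of y under H0): p = 0.719444.
Step 5: alpha = 0.05. fail to reject H0.

tau_b = -0.2000 (C=6, D=9), p = 0.719444, fail to reject H0.


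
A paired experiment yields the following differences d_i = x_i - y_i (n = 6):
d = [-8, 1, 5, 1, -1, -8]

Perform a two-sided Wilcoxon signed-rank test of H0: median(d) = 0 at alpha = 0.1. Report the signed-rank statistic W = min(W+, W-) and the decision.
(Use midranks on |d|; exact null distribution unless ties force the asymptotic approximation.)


Step 1: Drop any zero differences (none here) and take |d_i|.
|d| = [8, 1, 5, 1, 1, 8]
Step 2: Midrank |d_i| (ties get averaged ranks).
ranks: |8|->5.5, |1|->2, |5|->4, |1|->2, |1|->2, |8|->5.5
Step 3: Attach original signs; sum ranks with positive sign and with negative sign.
W+ = 2 + 4 + 2 = 8
W- = 5.5 + 2 + 5.5 = 13
(Check: W+ + W- = 21 should equal n(n+1)/2 = 21.)
Step 4: Test statistic W = min(W+, W-) = 8.
Step 5: Ties in |d|, so use the tie-corrected normal approximation.
        E[W] = n(n+1)/4 = 6*7/4 = 10.5.
        Tie groups: |d|=1 (t=3), |d|=8 (t=2); sum(t^3 - t) = 30.
        Var[W] = n(n+1)(2n+1)/24 - sum(t^3-t)/48 = 546/24 - 30/48 = 22.125.
        z = (W - E[W]) / sqrt(Var[W]) = (8 - 10.5) / 4.7037 = -0.5315.
        Two-sided p = 2*Phi(z) = 0.595076.
Step 6: alpha = 0.1. fail to reject H0.

W+ = 8, W- = 13, W = min = 8, p = 0.595076, fail to reject H0.


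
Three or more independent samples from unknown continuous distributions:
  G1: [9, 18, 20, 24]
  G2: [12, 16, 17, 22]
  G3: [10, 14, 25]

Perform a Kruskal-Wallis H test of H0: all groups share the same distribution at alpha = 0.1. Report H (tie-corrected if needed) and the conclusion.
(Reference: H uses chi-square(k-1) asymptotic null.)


Step 1: Combine all N = 11 observations and assign midranks.
sorted (value, group, rank): (9,G1,1), (10,G3,2), (12,G2,3), (14,G3,4), (16,G2,5), (17,G2,6), (18,G1,7), (20,G1,8), (22,G2,9), (24,G1,10), (25,G3,11)
Step 2: Sum ranks within each group.
R_1 = 26 (n_1 = 4)
R_2 = 23 (n_2 = 4)
R_3 = 17 (n_3 = 3)
Step 3: H = 12/(N(N+1)) * sum(R_i^2/n_i) - 3(N+1)
     = 12/(11*12) * (26^2/4 + 23^2/4 + 17^2/3) - 3*12
     = 0.090909 * 397.583 - 36
     = 0.143939.
Step 4: No ties, so H is used without correction.
Step 5: Under H0, H ~ chi^2(2); p-value = 0.930559.
Step 6: alpha = 0.1. fail to reject H0.

H = 0.1439, df = 2, p = 0.930559, fail to reject H0.


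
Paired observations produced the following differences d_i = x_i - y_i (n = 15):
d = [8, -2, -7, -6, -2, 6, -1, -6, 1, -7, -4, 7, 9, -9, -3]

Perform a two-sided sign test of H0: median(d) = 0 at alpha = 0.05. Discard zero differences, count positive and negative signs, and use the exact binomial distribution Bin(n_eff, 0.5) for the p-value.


Step 1: Discard zero differences. Original n = 15; n_eff = number of nonzero differences = 15.
Nonzero differences (with sign): +8, -2, -7, -6, -2, +6, -1, -6, +1, -7, -4, +7, +9, -9, -3
Step 2: Count signs: positive = 5, negative = 10.
Step 3: Under H0: P(positive) = 0.5, so the number of positives S ~ Bin(15, 0.5).
Step 4: Two-sided exact p-value = sum of Bin(15,0.5) probabilities at or below the observed probability = 0.301758.
Step 5: alpha = 0.05. fail to reject H0.

n_eff = 15, pos = 5, neg = 10, p = 0.301758, fail to reject H0.


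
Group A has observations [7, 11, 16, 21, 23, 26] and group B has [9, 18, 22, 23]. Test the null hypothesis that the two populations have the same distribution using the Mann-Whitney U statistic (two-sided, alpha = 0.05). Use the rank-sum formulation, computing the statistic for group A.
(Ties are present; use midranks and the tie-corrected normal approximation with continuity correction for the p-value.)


Step 1: Combine and sort all 10 observations; assign midranks.
sorted (value, group): (7,X), (9,Y), (11,X), (16,X), (18,Y), (21,X), (22,Y), (23,X), (23,Y), (26,X)
ranks: 7->1, 9->2, 11->3, 16->4, 18->5, 21->6, 22->7, 23->8.5, 23->8.5, 26->10
Step 2: Rank sum for X: R1 = 1 + 3 + 4 + 6 + 8.5 + 10 = 32.5.
Step 3: U_X = R1 - n1(n1+1)/2 = 32.5 - 6*7/2 = 32.5 - 21 = 11.5.
       U_Y = n1*n2 - U_X = 24 - 11.5 = 12.5.
Step 4: Ties are present, so use the tie-corrected normal approximation (with continuity correction) for the p-value.
Step 5: p-value = 1.000000; compare to alpha = 0.05. fail to reject H0.

U_X = 11.5, p = 1.000000, fail to reject H0 at alpha = 0.05.


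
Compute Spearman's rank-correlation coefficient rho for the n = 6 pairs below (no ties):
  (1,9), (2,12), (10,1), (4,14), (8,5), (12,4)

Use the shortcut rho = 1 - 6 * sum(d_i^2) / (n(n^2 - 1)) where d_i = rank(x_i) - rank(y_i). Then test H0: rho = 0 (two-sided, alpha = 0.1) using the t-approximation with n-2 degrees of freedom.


Step 1: Rank x and y separately (midranks; no ties here).
rank(x): 1->1, 2->2, 10->5, 4->3, 8->4, 12->6
rank(y): 9->4, 12->5, 1->1, 14->6, 5->3, 4->2
Step 2: d_i = R_x(i) - R_y(i); compute d_i^2.
  (1-4)^2=9, (2-5)^2=9, (5-1)^2=16, (3-6)^2=9, (4-3)^2=1, (6-2)^2=16
sum(d^2) = 60.
Step 3: rho = 1 - 6*60 / (6*(6^2 - 1)) = 1 - 360/210 = -0.714286.
Step 4: Under H0, t = rho * sqrt((n-2)/(1-rho^2)) = -2.0412 ~ t(4).
Step 5: Two-sided p-value from the t-distribution with 4 df = 0.110787.
Step 6: alpha = 0.1. fail to reject H0.

rho = -0.7143, p = 0.110787, fail to reject H0 at alpha = 0.1.


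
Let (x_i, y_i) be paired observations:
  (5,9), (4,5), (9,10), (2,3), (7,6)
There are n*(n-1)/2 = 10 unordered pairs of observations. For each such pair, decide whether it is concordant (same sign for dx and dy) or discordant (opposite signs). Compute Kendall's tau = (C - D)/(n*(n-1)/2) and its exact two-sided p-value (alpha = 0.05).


Step 1: Enumerate the 10 unordered pairs (i,j) with i<j and classify each by sign(x_j-x_i) * sign(y_j-y_i).
  (1,2):dx=-1,dy=-4->C; (1,3):dx=+4,dy=+1->C; (1,4):dx=-3,dy=-6->C; (1,5):dx=+2,dy=-3->D
  (2,3):dx=+5,dy=+5->C; (2,4):dx=-2,dy=-2->C; (2,5):dx=+3,dy=+1->C; (3,4):dx=-7,dy=-7->C
  (3,5):dx=-2,dy=-4->C; (4,5):dx=+5,dy=+3->C
Step 2: C = 9, D = 1, total pairs = 10.
Step 3: tau = (C - D)/(n(n-1)/2) = (9 - 1)/10 = 0.800000.
Step 4: Exact two-sided p-value (enumerate n! = 120 permutations of y under H0): p = 0.083333.
Step 5: alpha = 0.05. fail to reject H0.

tau_b = 0.8000 (C=9, D=1), p = 0.083333, fail to reject H0.


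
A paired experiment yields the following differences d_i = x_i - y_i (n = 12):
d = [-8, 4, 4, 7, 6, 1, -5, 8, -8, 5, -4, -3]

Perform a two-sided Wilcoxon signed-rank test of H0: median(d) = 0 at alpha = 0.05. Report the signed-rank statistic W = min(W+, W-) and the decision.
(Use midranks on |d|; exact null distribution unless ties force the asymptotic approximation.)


Step 1: Drop any zero differences (none here) and take |d_i|.
|d| = [8, 4, 4, 7, 6, 1, 5, 8, 8, 5, 4, 3]
Step 2: Midrank |d_i| (ties get averaged ranks).
ranks: |8|->11, |4|->4, |4|->4, |7|->9, |6|->8, |1|->1, |5|->6.5, |8|->11, |8|->11, |5|->6.5, |4|->4, |3|->2
Step 3: Attach original signs; sum ranks with positive sign and with negative sign.
W+ = 4 + 4 + 9 + 8 + 1 + 11 + 6.5 = 43.5
W- = 11 + 6.5 + 11 + 4 + 2 = 34.5
(Check: W+ + W- = 78 should equal n(n+1)/2 = 78.)
Step 4: Test statistic W = min(W+, W-) = 34.5.
Step 5: Ties in |d|, so use the tie-corrected normal approximation.
        E[W] = n(n+1)/4 = 12*13/4 = 39.
        Tie groups: |d|=4 (t=3), |d|=5 (t=2), |d|=8 (t=3); sum(t^3 - t) = 54.
        Var[W] = n(n+1)(2n+1)/24 - sum(t^3-t)/48 = 3900/24 - 54/48 = 161.375.
        z = (W - E[W]) / sqrt(Var[W]) = (34.5 - 39) / 12.7033 = -0.3542.
        Two-sided p = 2*Phi(z) = 0.723161.
Step 6: alpha = 0.05. fail to reject H0.

W+ = 43.5, W- = 34.5, W = min = 34.5, p = 0.723161, fail to reject H0.


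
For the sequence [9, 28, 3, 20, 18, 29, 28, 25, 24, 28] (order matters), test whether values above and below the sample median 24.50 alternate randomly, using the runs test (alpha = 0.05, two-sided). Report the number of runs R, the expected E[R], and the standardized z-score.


Step 1: Compute median = 24.50; label A = above, B = below.
Labels in order: BABBBAAABA  (n_A = 5, n_B = 5)
Step 2: Count runs R = 6.
Step 3: Under H0 (random ordering), E[R] = 2*n_A*n_B/(n_A+n_B) + 1 = 2*5*5/10 + 1 = 6.0000.
        Var[R] = 2*n_A*n_B*(2*n_A*n_B - n_A - n_B) / ((n_A+n_B)^2 * (n_A+n_B-1)) = 2000/900 = 2.2222.
        SD[R] = 1.4907.
Step 4: R = E[R], so z = 0 with no continuity correction.
Step 5: Two-sided p-value via normal approximation = 2*(1 - Phi(|z|)) = 1.000000.
Step 6: alpha = 0.05. fail to reject H0.

R = 6, z = 0.0000, p = 1.000000, fail to reject H0.


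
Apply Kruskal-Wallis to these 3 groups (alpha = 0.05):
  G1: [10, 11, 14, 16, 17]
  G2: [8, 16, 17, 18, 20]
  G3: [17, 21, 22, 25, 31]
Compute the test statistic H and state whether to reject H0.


Step 1: Combine all N = 15 observations and assign midranks.
sorted (value, group, rank): (8,G2,1), (10,G1,2), (11,G1,3), (14,G1,4), (16,G1,5.5), (16,G2,5.5), (17,G1,8), (17,G2,8), (17,G3,8), (18,G2,10), (20,G2,11), (21,G3,12), (22,G3,13), (25,G3,14), (31,G3,15)
Step 2: Sum ranks within each group.
R_1 = 22.5 (n_1 = 5)
R_2 = 35.5 (n_2 = 5)
R_3 = 62 (n_3 = 5)
Step 3: H = 12/(N(N+1)) * sum(R_i^2/n_i) - 3(N+1)
     = 12/(15*16) * (22.5^2/5 + 35.5^2/5 + 62^2/5) - 3*16
     = 0.050000 * 1122.1 - 48
     = 8.105000.
Step 4: Ties present; correction factor C = 1 - 30/(15^3 - 15) = 0.991071. Corrected H = 8.105000 / 0.991071 = 8.178018.
Step 5: Under H0, H ~ chi^2(2); p-value = 0.016756.
Step 6: alpha = 0.05. reject H0.

H = 8.1780, df = 2, p = 0.016756, reject H0.


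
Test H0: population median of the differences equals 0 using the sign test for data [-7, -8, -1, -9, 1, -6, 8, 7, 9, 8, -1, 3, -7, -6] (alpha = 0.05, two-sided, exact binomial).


Step 1: Discard zero differences. Original n = 14; n_eff = number of nonzero differences = 14.
Nonzero differences (with sign): -7, -8, -1, -9, +1, -6, +8, +7, +9, +8, -1, +3, -7, -6
Step 2: Count signs: positive = 6, negative = 8.
Step 3: Under H0: P(positive) = 0.5, so the number of positives S ~ Bin(14, 0.5).
Step 4: Two-sided exact p-value = sum of Bin(14,0.5) probabilities at or below the observed probability = 0.790527.
Step 5: alpha = 0.05. fail to reject H0.

n_eff = 14, pos = 6, neg = 8, p = 0.790527, fail to reject H0.


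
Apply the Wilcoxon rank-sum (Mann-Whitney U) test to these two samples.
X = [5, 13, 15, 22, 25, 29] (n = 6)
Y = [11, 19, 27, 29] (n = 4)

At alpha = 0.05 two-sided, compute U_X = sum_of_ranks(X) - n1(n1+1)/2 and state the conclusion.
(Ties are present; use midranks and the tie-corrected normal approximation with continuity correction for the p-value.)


Step 1: Combine and sort all 10 observations; assign midranks.
sorted (value, group): (5,X), (11,Y), (13,X), (15,X), (19,Y), (22,X), (25,X), (27,Y), (29,X), (29,Y)
ranks: 5->1, 11->2, 13->3, 15->4, 19->5, 22->6, 25->7, 27->8, 29->9.5, 29->9.5
Step 2: Rank sum for X: R1 = 1 + 3 + 4 + 6 + 7 + 9.5 = 30.5.
Step 3: U_X = R1 - n1(n1+1)/2 = 30.5 - 6*7/2 = 30.5 - 21 = 9.5.
       U_Y = n1*n2 - U_X = 24 - 9.5 = 14.5.
Step 4: Ties are present, so use the tie-corrected normal approximation (with continuity correction) for the p-value.
Step 5: p-value = 0.668870; compare to alpha = 0.05. fail to reject H0.

U_X = 9.5, p = 0.668870, fail to reject H0 at alpha = 0.05.


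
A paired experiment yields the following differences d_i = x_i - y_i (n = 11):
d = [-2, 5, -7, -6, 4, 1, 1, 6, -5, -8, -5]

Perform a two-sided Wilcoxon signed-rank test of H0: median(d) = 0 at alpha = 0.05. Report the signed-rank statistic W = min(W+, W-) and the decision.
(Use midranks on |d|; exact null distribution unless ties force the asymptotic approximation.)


Step 1: Drop any zero differences (none here) and take |d_i|.
|d| = [2, 5, 7, 6, 4, 1, 1, 6, 5, 8, 5]
Step 2: Midrank |d_i| (ties get averaged ranks).
ranks: |2|->3, |5|->6, |7|->10, |6|->8.5, |4|->4, |1|->1.5, |1|->1.5, |6|->8.5, |5|->6, |8|->11, |5|->6
Step 3: Attach original signs; sum ranks with positive sign and with negative sign.
W+ = 6 + 4 + 1.5 + 1.5 + 8.5 = 21.5
W- = 3 + 10 + 8.5 + 6 + 11 + 6 = 44.5
(Check: W+ + W- = 66 should equal n(n+1)/2 = 66.)
Step 4: Test statistic W = min(W+, W-) = 21.5.
Step 5: Ties in |d|, so use the tie-corrected normal approximation.
        E[W] = n(n+1)/4 = 11*12/4 = 33.
        Tie groups: |d|=1 (t=2), |d|=5 (t=3), |d|=6 (t=2); sum(t^3 - t) = 36.
        Var[W] = n(n+1)(2n+1)/24 - sum(t^3-t)/48 = 3036/24 - 36/48 = 125.75.
        z = (W - E[W]) / sqrt(Var[W]) = (21.5 - 33) / 11.2138 = -1.0255.
        Two-sided p = 2*Phi(z) = 0.305118.
Step 6: alpha = 0.05. fail to reject H0.

W+ = 21.5, W- = 44.5, W = min = 21.5, p = 0.305118, fail to reject H0.


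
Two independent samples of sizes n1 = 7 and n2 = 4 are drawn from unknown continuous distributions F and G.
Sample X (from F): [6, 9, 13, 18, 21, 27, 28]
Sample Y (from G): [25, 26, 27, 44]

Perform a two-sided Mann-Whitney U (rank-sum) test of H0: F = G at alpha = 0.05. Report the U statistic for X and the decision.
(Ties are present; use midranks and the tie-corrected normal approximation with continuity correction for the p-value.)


Step 1: Combine and sort all 11 observations; assign midranks.
sorted (value, group): (6,X), (9,X), (13,X), (18,X), (21,X), (25,Y), (26,Y), (27,X), (27,Y), (28,X), (44,Y)
ranks: 6->1, 9->2, 13->3, 18->4, 21->5, 25->6, 26->7, 27->8.5, 27->8.5, 28->10, 44->11
Step 2: Rank sum for X: R1 = 1 + 2 + 3 + 4 + 5 + 8.5 + 10 = 33.5.
Step 3: U_X = R1 - n1(n1+1)/2 = 33.5 - 7*8/2 = 33.5 - 28 = 5.5.
       U_Y = n1*n2 - U_X = 28 - 5.5 = 22.5.
Step 4: Ties are present, so use the tie-corrected normal approximation (with continuity correction) for the p-value.
Step 5: p-value = 0.129695; compare to alpha = 0.05. fail to reject H0.

U_X = 5.5, p = 0.129695, fail to reject H0 at alpha = 0.05.


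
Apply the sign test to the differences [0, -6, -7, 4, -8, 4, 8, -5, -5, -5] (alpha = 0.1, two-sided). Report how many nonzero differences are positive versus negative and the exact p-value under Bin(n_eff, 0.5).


Step 1: Discard zero differences. Original n = 10; n_eff = number of nonzero differences = 9.
Nonzero differences (with sign): -6, -7, +4, -8, +4, +8, -5, -5, -5
Step 2: Count signs: positive = 3, negative = 6.
Step 3: Under H0: P(positive) = 0.5, so the number of positives S ~ Bin(9, 0.5).
Step 4: Two-sided exact p-value = sum of Bin(9,0.5) probabilities at or below the observed probability = 0.507812.
Step 5: alpha = 0.1. fail to reject H0.

n_eff = 9, pos = 3, neg = 6, p = 0.507812, fail to reject H0.


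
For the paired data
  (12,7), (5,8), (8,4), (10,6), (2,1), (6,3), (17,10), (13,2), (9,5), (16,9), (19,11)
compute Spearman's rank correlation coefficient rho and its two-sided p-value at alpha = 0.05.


Step 1: Rank x and y separately (midranks; no ties here).
rank(x): 12->7, 5->2, 8->4, 10->6, 2->1, 6->3, 17->10, 13->8, 9->5, 16->9, 19->11
rank(y): 7->7, 8->8, 4->4, 6->6, 1->1, 3->3, 10->10, 2->2, 5->5, 9->9, 11->11
Step 2: d_i = R_x(i) - R_y(i); compute d_i^2.
  (7-7)^2=0, (2-8)^2=36, (4-4)^2=0, (6-6)^2=0, (1-1)^2=0, (3-3)^2=0, (10-10)^2=0, (8-2)^2=36, (5-5)^2=0, (9-9)^2=0, (11-11)^2=0
sum(d^2) = 72.
Step 3: rho = 1 - 6*72 / (11*(11^2 - 1)) = 1 - 432/1320 = 0.672727.
Step 4: Under H0, t = rho * sqrt((n-2)/(1-rho^2)) = 2.7277 ~ t(9).
Step 5: Two-sided p-value from the t-distribution with 9 df = 0.023313.
Step 6: alpha = 0.05. reject H0.

rho = 0.6727, p = 0.023313, reject H0 at alpha = 0.05.


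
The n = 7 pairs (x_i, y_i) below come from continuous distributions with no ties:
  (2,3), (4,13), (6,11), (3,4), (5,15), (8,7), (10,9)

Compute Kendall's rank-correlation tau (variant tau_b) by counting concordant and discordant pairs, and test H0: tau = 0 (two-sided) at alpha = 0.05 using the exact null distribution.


Step 1: Enumerate the 21 unordered pairs (i,j) with i<j and classify each by sign(x_j-x_i) * sign(y_j-y_i).
  (1,2):dx=+2,dy=+10->C; (1,3):dx=+4,dy=+8->C; (1,4):dx=+1,dy=+1->C; (1,5):dx=+3,dy=+12->C
  (1,6):dx=+6,dy=+4->C; (1,7):dx=+8,dy=+6->C; (2,3):dx=+2,dy=-2->D; (2,4):dx=-1,dy=-9->C
  (2,5):dx=+1,dy=+2->C; (2,6):dx=+4,dy=-6->D; (2,7):dx=+6,dy=-4->D; (3,4):dx=-3,dy=-7->C
  (3,5):dx=-1,dy=+4->D; (3,6):dx=+2,dy=-4->D; (3,7):dx=+4,dy=-2->D; (4,5):dx=+2,dy=+11->C
  (4,6):dx=+5,dy=+3->C; (4,7):dx=+7,dy=+5->C; (5,6):dx=+3,dy=-8->D; (5,7):dx=+5,dy=-6->D
  (6,7):dx=+2,dy=+2->C
Step 2: C = 13, D = 8, total pairs = 21.
Step 3: tau = (C - D)/(n(n-1)/2) = (13 - 8)/21 = 0.238095.
Step 4: Exact two-sided p-value (enumerate n! = 5040 permutations of y under H0): p = 0.561905.
Step 5: alpha = 0.05. fail to reject H0.

tau_b = 0.2381 (C=13, D=8), p = 0.561905, fail to reject H0.


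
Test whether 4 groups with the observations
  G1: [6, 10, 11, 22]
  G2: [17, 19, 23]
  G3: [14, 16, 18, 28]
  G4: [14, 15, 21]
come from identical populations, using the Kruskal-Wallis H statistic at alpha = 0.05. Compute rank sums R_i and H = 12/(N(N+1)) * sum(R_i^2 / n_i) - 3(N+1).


Step 1: Combine all N = 14 observations and assign midranks.
sorted (value, group, rank): (6,G1,1), (10,G1,2), (11,G1,3), (14,G3,4.5), (14,G4,4.5), (15,G4,6), (16,G3,7), (17,G2,8), (18,G3,9), (19,G2,10), (21,G4,11), (22,G1,12), (23,G2,13), (28,G3,14)
Step 2: Sum ranks within each group.
R_1 = 18 (n_1 = 4)
R_2 = 31 (n_2 = 3)
R_3 = 34.5 (n_3 = 4)
R_4 = 21.5 (n_4 = 3)
Step 3: H = 12/(N(N+1)) * sum(R_i^2/n_i) - 3(N+1)
     = 12/(14*15) * (18^2/4 + 31^2/3 + 34.5^2/4 + 21.5^2/3) - 3*15
     = 0.057143 * 852.979 - 45
     = 3.741667.
Step 4: Ties present; correction factor C = 1 - 6/(14^3 - 14) = 0.997802. Corrected H = 3.741667 / 0.997802 = 3.749908.
Step 5: Under H0, H ~ chi^2(3); p-value = 0.289767.
Step 6: alpha = 0.05. fail to reject H0.

H = 3.7499, df = 3, p = 0.289767, fail to reject H0.


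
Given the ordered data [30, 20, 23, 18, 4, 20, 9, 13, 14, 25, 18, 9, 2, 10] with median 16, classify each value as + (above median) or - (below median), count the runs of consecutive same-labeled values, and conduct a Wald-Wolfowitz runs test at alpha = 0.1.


Step 1: Compute median = 16; label A = above, B = below.
Labels in order: AAAABABBBAABBB  (n_A = 7, n_B = 7)
Step 2: Count runs R = 6.
Step 3: Under H0 (random ordering), E[R] = 2*n_A*n_B/(n_A+n_B) + 1 = 2*7*7/14 + 1 = 8.0000.
        Var[R] = 2*n_A*n_B*(2*n_A*n_B - n_A - n_B) / ((n_A+n_B)^2 * (n_A+n_B-1)) = 8232/2548 = 3.2308.
        SD[R] = 1.7974.
Step 4: Continuity-corrected z = (R + 0.5 - E[R]) / SD[R] = (6 + 0.5 - 8.0000) / 1.7974 = -0.8345.
Step 5: Two-sided p-value via normal approximation = 2*(1 - Phi(|z|)) = 0.403986.
Step 6: alpha = 0.1. fail to reject H0.

R = 6, z = -0.8345, p = 0.403986, fail to reject H0.


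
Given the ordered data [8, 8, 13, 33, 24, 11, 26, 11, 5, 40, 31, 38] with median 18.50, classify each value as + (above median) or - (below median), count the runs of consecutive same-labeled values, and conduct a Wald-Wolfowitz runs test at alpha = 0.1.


Step 1: Compute median = 18.50; label A = above, B = below.
Labels in order: BBBAABABBAAA  (n_A = 6, n_B = 6)
Step 2: Count runs R = 6.
Step 3: Under H0 (random ordering), E[R] = 2*n_A*n_B/(n_A+n_B) + 1 = 2*6*6/12 + 1 = 7.0000.
        Var[R] = 2*n_A*n_B*(2*n_A*n_B - n_A - n_B) / ((n_A+n_B)^2 * (n_A+n_B-1)) = 4320/1584 = 2.7273.
        SD[R] = 1.6514.
Step 4: Continuity-corrected z = (R + 0.5 - E[R]) / SD[R] = (6 + 0.5 - 7.0000) / 1.6514 = -0.3028.
Step 5: Two-sided p-value via normal approximation = 2*(1 - Phi(|z|)) = 0.762069.
Step 6: alpha = 0.1. fail to reject H0.

R = 6, z = -0.3028, p = 0.762069, fail to reject H0.


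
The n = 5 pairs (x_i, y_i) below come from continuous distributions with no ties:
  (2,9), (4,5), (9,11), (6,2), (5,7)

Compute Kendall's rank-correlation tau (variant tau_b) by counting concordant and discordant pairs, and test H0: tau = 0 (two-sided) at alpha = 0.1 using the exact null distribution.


Step 1: Enumerate the 10 unordered pairs (i,j) with i<j and classify each by sign(x_j-x_i) * sign(y_j-y_i).
  (1,2):dx=+2,dy=-4->D; (1,3):dx=+7,dy=+2->C; (1,4):dx=+4,dy=-7->D; (1,5):dx=+3,dy=-2->D
  (2,3):dx=+5,dy=+6->C; (2,4):dx=+2,dy=-3->D; (2,5):dx=+1,dy=+2->C; (3,4):dx=-3,dy=-9->C
  (3,5):dx=-4,dy=-4->C; (4,5):dx=-1,dy=+5->D
Step 2: C = 5, D = 5, total pairs = 10.
Step 3: tau = (C - D)/(n(n-1)/2) = (5 - 5)/10 = 0.000000.
Step 4: Exact two-sided p-value (enumerate n! = 120 permutations of y under H0): p = 1.000000.
Step 5: alpha = 0.1. fail to reject H0.

tau_b = 0.0000 (C=5, D=5), p = 1.000000, fail to reject H0.


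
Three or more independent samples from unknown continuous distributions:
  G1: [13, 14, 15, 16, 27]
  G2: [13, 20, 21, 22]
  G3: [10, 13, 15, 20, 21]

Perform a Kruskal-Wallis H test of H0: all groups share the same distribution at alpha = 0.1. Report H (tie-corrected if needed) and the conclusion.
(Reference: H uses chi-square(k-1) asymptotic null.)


Step 1: Combine all N = 14 observations and assign midranks.
sorted (value, group, rank): (10,G3,1), (13,G1,3), (13,G2,3), (13,G3,3), (14,G1,5), (15,G1,6.5), (15,G3,6.5), (16,G1,8), (20,G2,9.5), (20,G3,9.5), (21,G2,11.5), (21,G3,11.5), (22,G2,13), (27,G1,14)
Step 2: Sum ranks within each group.
R_1 = 36.5 (n_1 = 5)
R_2 = 37 (n_2 = 4)
R_3 = 31.5 (n_3 = 5)
Step 3: H = 12/(N(N+1)) * sum(R_i^2/n_i) - 3(N+1)
     = 12/(14*15) * (36.5^2/5 + 37^2/4 + 31.5^2/5) - 3*15
     = 0.057143 * 807.15 - 45
     = 1.122857.
Step 4: Ties present; correction factor C = 1 - 42/(14^3 - 14) = 0.984615. Corrected H = 1.122857 / 0.984615 = 1.140402.
Step 5: Under H0, H ~ chi^2(2); p-value = 0.565412.
Step 6: alpha = 0.1. fail to reject H0.

H = 1.1404, df = 2, p = 0.565412, fail to reject H0.


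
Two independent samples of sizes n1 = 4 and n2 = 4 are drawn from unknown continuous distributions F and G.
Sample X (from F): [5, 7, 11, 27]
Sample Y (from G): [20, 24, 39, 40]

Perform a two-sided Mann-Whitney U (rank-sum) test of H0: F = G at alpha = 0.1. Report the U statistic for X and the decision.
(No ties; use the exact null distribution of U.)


Step 1: Combine and sort all 8 observations; assign midranks.
sorted (value, group): (5,X), (7,X), (11,X), (20,Y), (24,Y), (27,X), (39,Y), (40,Y)
ranks: 5->1, 7->2, 11->3, 20->4, 24->5, 27->6, 39->7, 40->8
Step 2: Rank sum for X: R1 = 1 + 2 + 3 + 6 = 12.
Step 3: U_X = R1 - n1(n1+1)/2 = 12 - 4*5/2 = 12 - 10 = 2.
       U_Y = n1*n2 - U_X = 16 - 2 = 14.
Step 4: No ties, so the exact null distribution of U (based on enumerating the C(8,4) = 70 equally likely rank assignments) gives the two-sided p-value.
Step 5: p-value = 0.114286; compare to alpha = 0.1. fail to reject H0.

U_X = 2, p = 0.114286, fail to reject H0 at alpha = 0.1.


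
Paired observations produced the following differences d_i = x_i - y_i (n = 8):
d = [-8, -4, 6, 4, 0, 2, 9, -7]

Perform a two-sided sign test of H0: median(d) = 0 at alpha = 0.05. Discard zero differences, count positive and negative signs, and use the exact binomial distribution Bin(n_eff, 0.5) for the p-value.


Step 1: Discard zero differences. Original n = 8; n_eff = number of nonzero differences = 7.
Nonzero differences (with sign): -8, -4, +6, +4, +2, +9, -7
Step 2: Count signs: positive = 4, negative = 3.
Step 3: Under H0: P(positive) = 0.5, so the number of positives S ~ Bin(7, 0.5).
Step 4: Two-sided exact p-value = sum of Bin(7,0.5) probabilities at or below the observed probability = 1.000000.
Step 5: alpha = 0.05. fail to reject H0.

n_eff = 7, pos = 4, neg = 3, p = 1.000000, fail to reject H0.


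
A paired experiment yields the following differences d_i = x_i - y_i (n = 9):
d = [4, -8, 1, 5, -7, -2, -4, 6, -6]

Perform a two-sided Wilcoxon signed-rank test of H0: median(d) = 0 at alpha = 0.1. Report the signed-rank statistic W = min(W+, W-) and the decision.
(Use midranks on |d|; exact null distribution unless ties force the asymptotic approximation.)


Step 1: Drop any zero differences (none here) and take |d_i|.
|d| = [4, 8, 1, 5, 7, 2, 4, 6, 6]
Step 2: Midrank |d_i| (ties get averaged ranks).
ranks: |4|->3.5, |8|->9, |1|->1, |5|->5, |7|->8, |2|->2, |4|->3.5, |6|->6.5, |6|->6.5
Step 3: Attach original signs; sum ranks with positive sign and with negative sign.
W+ = 3.5 + 1 + 5 + 6.5 = 16
W- = 9 + 8 + 2 + 3.5 + 6.5 = 29
(Check: W+ + W- = 45 should equal n(n+1)/2 = 45.)
Step 4: Test statistic W = min(W+, W-) = 16.
Step 5: Ties in |d|, so use the tie-corrected normal approximation.
        E[W] = n(n+1)/4 = 9*10/4 = 22.5.
        Tie groups: |d|=4 (t=2), |d|=6 (t=2); sum(t^3 - t) = 12.
        Var[W] = n(n+1)(2n+1)/24 - sum(t^3-t)/48 = 1710/24 - 12/48 = 71.
        z = (W - E[W]) / sqrt(Var[W]) = (16 - 22.5) / 8.4261 = -0.7714.
        Two-sided p = 2*Phi(z) = 0.440465.
Step 6: alpha = 0.1. fail to reject H0.

W+ = 16, W- = 29, W = min = 16, p = 0.440465, fail to reject H0.


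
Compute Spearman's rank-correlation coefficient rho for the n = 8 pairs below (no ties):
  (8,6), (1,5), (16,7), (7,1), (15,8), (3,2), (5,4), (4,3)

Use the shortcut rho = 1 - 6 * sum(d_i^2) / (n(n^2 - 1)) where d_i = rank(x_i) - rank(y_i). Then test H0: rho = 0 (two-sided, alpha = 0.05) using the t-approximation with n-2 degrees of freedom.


Step 1: Rank x and y separately (midranks; no ties here).
rank(x): 8->6, 1->1, 16->8, 7->5, 15->7, 3->2, 5->4, 4->3
rank(y): 6->6, 5->5, 7->7, 1->1, 8->8, 2->2, 4->4, 3->3
Step 2: d_i = R_x(i) - R_y(i); compute d_i^2.
  (6-6)^2=0, (1-5)^2=16, (8-7)^2=1, (5-1)^2=16, (7-8)^2=1, (2-2)^2=0, (4-4)^2=0, (3-3)^2=0
sum(d^2) = 34.
Step 3: rho = 1 - 6*34 / (8*(8^2 - 1)) = 1 - 204/504 = 0.595238.
Step 4: Under H0, t = rho * sqrt((n-2)/(1-rho^2)) = 1.8145 ~ t(6).
Step 5: Two-sided p-value from the t-distribution with 6 df = 0.119530.
Step 6: alpha = 0.05. fail to reject H0.

rho = 0.5952, p = 0.119530, fail to reject H0 at alpha = 0.05.


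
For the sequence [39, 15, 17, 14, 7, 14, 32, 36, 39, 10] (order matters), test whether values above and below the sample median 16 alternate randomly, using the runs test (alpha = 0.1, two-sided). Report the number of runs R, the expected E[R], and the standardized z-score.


Step 1: Compute median = 16; label A = above, B = below.
Labels in order: ABABBBAAAB  (n_A = 5, n_B = 5)
Step 2: Count runs R = 6.
Step 3: Under H0 (random ordering), E[R] = 2*n_A*n_B/(n_A+n_B) + 1 = 2*5*5/10 + 1 = 6.0000.
        Var[R] = 2*n_A*n_B*(2*n_A*n_B - n_A - n_B) / ((n_A+n_B)^2 * (n_A+n_B-1)) = 2000/900 = 2.2222.
        SD[R] = 1.4907.
Step 4: R = E[R], so z = 0 with no continuity correction.
Step 5: Two-sided p-value via normal approximation = 2*(1 - Phi(|z|)) = 1.000000.
Step 6: alpha = 0.1. fail to reject H0.

R = 6, z = 0.0000, p = 1.000000, fail to reject H0.


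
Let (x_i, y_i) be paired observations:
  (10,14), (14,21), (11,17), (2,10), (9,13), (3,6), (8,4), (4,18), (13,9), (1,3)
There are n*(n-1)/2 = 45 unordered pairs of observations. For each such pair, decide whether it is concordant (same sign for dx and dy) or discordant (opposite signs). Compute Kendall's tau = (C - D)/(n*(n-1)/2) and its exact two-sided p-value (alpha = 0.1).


Step 1: Enumerate the 45 unordered pairs (i,j) with i<j and classify each by sign(x_j-x_i) * sign(y_j-y_i).
  (1,2):dx=+4,dy=+7->C; (1,3):dx=+1,dy=+3->C; (1,4):dx=-8,dy=-4->C; (1,5):dx=-1,dy=-1->C
  (1,6):dx=-7,dy=-8->C; (1,7):dx=-2,dy=-10->C; (1,8):dx=-6,dy=+4->D; (1,9):dx=+3,dy=-5->D
  (1,10):dx=-9,dy=-11->C; (2,3):dx=-3,dy=-4->C; (2,4):dx=-12,dy=-11->C; (2,5):dx=-5,dy=-8->C
  (2,6):dx=-11,dy=-15->C; (2,7):dx=-6,dy=-17->C; (2,8):dx=-10,dy=-3->C; (2,9):dx=-1,dy=-12->C
  (2,10):dx=-13,dy=-18->C; (3,4):dx=-9,dy=-7->C; (3,5):dx=-2,dy=-4->C; (3,6):dx=-8,dy=-11->C
  (3,7):dx=-3,dy=-13->C; (3,8):dx=-7,dy=+1->D; (3,9):dx=+2,dy=-8->D; (3,10):dx=-10,dy=-14->C
  (4,5):dx=+7,dy=+3->C; (4,6):dx=+1,dy=-4->D; (4,7):dx=+6,dy=-6->D; (4,8):dx=+2,dy=+8->C
  (4,9):dx=+11,dy=-1->D; (4,10):dx=-1,dy=-7->C; (5,6):dx=-6,dy=-7->C; (5,7):dx=-1,dy=-9->C
  (5,8):dx=-5,dy=+5->D; (5,9):dx=+4,dy=-4->D; (5,10):dx=-8,dy=-10->C; (6,7):dx=+5,dy=-2->D
  (6,8):dx=+1,dy=+12->C; (6,9):dx=+10,dy=+3->C; (6,10):dx=-2,dy=-3->C; (7,8):dx=-4,dy=+14->D
  (7,9):dx=+5,dy=+5->C; (7,10):dx=-7,dy=-1->C; (8,9):dx=+9,dy=-9->D; (8,10):dx=-3,dy=-15->C
  (9,10):dx=-12,dy=-6->C
Step 2: C = 33, D = 12, total pairs = 45.
Step 3: tau = (C - D)/(n(n-1)/2) = (33 - 12)/45 = 0.466667.
Step 4: Exact two-sided p-value (enumerate n! = 3628800 permutations of y under H0): p = 0.072550.
Step 5: alpha = 0.1. reject H0.

tau_b = 0.4667 (C=33, D=12), p = 0.072550, reject H0.
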